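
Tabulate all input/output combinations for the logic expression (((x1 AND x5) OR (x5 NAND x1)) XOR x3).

x5 | x3 | x1 | Output
---------------------
0 | 0 | 0 | 1
0 | 0 | 1 | 1
0 | 1 | 0 | 0
0 | 1 | 1 | 0
1 | 0 | 0 | 1
1 | 0 | 1 | 1
1 | 1 | 0 | 0
1 | 1 | 1 | 0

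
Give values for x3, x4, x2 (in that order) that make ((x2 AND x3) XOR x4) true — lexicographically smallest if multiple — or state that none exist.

x3=0, x4=1, x2=0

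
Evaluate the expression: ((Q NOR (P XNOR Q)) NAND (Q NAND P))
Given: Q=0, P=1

Substituting: ((0 NOR (1 XNOR 0)) NAND (0 NAND 1))
= 0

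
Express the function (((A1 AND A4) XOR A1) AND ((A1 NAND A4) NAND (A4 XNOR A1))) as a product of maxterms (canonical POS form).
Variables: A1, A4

ΠM(0, 1, 3) = (A1 OR A4) AND (A1 OR NOT A4) AND (NOT A1 OR NOT A4)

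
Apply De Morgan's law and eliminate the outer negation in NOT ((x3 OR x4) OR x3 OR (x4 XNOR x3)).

NOT (x3 OR x4) AND NOT x3 AND NOT (x4 XNOR x3)
De Morgan's: NOT(OR of terms) = AND of negations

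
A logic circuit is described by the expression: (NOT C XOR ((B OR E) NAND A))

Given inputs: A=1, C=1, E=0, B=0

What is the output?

Substituting: (NOT 1 XOR ((0 OR 0) NAND 1))
= 1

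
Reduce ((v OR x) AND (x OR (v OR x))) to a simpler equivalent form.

By absorption (E AND (E OR v) = E):
= (v OR x)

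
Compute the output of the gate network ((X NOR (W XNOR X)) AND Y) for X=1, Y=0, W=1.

Substituting: ((1 NOR (1 XNOR 1)) AND 0)
= 0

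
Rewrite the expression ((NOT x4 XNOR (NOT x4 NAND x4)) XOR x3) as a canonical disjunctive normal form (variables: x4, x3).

(NOT x4 AND NOT x3) OR (x4 AND x3)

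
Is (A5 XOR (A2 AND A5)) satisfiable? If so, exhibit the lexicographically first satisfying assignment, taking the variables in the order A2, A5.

A2=0, A5=1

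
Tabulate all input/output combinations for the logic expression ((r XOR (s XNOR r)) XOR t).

r | s | t | Output
------------------
0 | 0 | 0 | 1
0 | 0 | 1 | 0
0 | 1 | 0 | 0
0 | 1 | 1 | 1
1 | 0 | 0 | 1
1 | 0 | 1 | 0
1 | 1 | 0 | 0
1 | 1 | 1 | 1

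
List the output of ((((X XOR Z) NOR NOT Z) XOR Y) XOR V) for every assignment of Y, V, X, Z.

Y | V | X | Z | Output
----------------------
0 | 0 | 0 | 0 | 0
0 | 0 | 0 | 1 | 0
0 | 0 | 1 | 0 | 0
0 | 0 | 1 | 1 | 1
0 | 1 | 0 | 0 | 1
0 | 1 | 0 | 1 | 1
0 | 1 | 1 | 0 | 1
0 | 1 | 1 | 1 | 0
1 | 0 | 0 | 0 | 1
1 | 0 | 0 | 1 | 1
1 | 0 | 1 | 0 | 1
1 | 0 | 1 | 1 | 0
1 | 1 | 0 | 0 | 0
1 | 1 | 0 | 1 | 0
1 | 1 | 1 | 0 | 0
1 | 1 | 1 | 1 | 1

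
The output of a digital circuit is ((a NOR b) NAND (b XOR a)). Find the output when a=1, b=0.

Substituting: ((1 NOR 0) NAND (0 XOR 1))
= 1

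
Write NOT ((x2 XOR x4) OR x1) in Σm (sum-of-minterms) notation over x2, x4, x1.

Σm(0, 6) = (NOT x2 AND NOT x4 AND NOT x1) OR (x2 AND x4 AND NOT x1)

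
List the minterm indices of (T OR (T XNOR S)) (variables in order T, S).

Σm(0, 2, 3) = (NOT T AND NOT S) OR (T AND NOT S) OR (T AND S)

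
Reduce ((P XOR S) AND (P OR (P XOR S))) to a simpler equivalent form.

By absorption (E AND (E OR v) = E):
= (P XOR S)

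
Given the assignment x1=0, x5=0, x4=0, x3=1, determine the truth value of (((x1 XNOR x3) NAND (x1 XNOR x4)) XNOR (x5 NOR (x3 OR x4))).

Substituting: (((0 XNOR 1) NAND (0 XNOR 0)) XNOR (0 NOR (1 OR 0)))
= 0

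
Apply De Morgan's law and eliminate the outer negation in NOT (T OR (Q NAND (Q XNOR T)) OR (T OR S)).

NOT T AND NOT (Q NAND (Q XNOR T)) AND NOT (T OR S)
De Morgan's: NOT(OR of terms) = AND of negations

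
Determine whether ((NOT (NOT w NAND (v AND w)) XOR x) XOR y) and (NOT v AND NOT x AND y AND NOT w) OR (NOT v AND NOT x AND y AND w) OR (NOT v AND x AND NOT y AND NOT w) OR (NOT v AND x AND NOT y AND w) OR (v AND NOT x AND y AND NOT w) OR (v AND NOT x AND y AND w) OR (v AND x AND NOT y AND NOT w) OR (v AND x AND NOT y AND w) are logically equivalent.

Yes, they are equivalent — the two output columns agree on all 16 assignments:
v | x | y | w | Expression 1 | Expression 2
-------------------------------------------
0 | 0 | 0 | 0 | 0 | 0
0 | 0 | 0 | 1 | 0 | 0
0 | 0 | 1 | 0 | 1 | 1
0 | 0 | 1 | 1 | 1 | 1
0 | 1 | 0 | 0 | 1 | 1
0 | 1 | 0 | 1 | 1 | 1
0 | 1 | 1 | 0 | 0 | 0
0 | 1 | 1 | 1 | 0 | 0
1 | 0 | 0 | 0 | 0 | 0
1 | 0 | 0 | 1 | 0 | 0
1 | 0 | 1 | 0 | 1 | 1
1 | 0 | 1 | 1 | 1 | 1
1 | 1 | 0 | 0 | 1 | 1
1 | 1 | 0 | 1 | 1 | 1
1 | 1 | 1 | 0 | 0 | 0
1 | 1 | 1 | 1 | 0 | 0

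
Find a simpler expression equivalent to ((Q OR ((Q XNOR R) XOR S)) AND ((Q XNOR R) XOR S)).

By absorption (E AND (E OR v) = E):
= ((Q XNOR R) XOR S)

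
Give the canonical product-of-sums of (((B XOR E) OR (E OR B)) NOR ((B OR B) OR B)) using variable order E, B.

ΠM(1, 2, 3) = (E OR NOT B) AND (NOT E OR B) AND (NOT E OR NOT B)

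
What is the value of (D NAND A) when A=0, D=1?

Substituting: (1 NAND 0)
= 1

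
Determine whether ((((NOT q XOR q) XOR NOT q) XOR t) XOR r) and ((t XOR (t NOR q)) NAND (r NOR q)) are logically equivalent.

No. Counterexample: with t=0, r=1, q=1, Expression 1 = 0 but Expression 2 = 1.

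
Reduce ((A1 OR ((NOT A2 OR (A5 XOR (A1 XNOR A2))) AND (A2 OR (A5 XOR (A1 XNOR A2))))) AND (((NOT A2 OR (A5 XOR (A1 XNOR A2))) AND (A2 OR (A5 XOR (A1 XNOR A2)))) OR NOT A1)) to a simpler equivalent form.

By distribution ((E OR v) AND (E OR NOT v) = E) then distribution ((E OR v) AND (E OR NOT v) = E):
= (A5 XOR (A1 XNOR A2))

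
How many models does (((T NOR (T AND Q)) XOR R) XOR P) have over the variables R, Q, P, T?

Satisfying assignments: (0,0,0,0), (0,0,1,1), (0,1,0,0), (0,1,1,1), (1,0,0,1), (1,0,1,0), (1,1,0,1), (1,1,1,0)
Count: 8 out of 16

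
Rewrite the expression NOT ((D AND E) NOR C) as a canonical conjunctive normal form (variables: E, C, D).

(E OR C OR D) AND (E OR C OR NOT D) AND (NOT E OR C OR D)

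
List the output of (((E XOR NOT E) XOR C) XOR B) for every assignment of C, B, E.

C | B | E | Output
------------------
0 | 0 | 0 | 1
0 | 0 | 1 | 1
0 | 1 | 0 | 0
0 | 1 | 1 | 0
1 | 0 | 0 | 0
1 | 0 | 1 | 0
1 | 1 | 0 | 1
1 | 1 | 1 | 1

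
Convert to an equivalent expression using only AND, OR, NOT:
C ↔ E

(C AND E) OR (NOT C AND NOT E)
(Biconditional = both true or both false)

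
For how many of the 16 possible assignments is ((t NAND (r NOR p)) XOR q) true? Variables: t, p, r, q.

Satisfying assignments: (0,0,0,0), (0,0,1,0), (0,1,0,0), (0,1,1,0), (1,0,0,1), (1,0,1,0), (1,1,0,0), (1,1,1,0)
Count: 8 out of 16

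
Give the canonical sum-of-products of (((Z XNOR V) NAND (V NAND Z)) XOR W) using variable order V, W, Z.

Σm(1, 2, 4, 5) = (NOT V AND NOT W AND Z) OR (NOT V AND W AND NOT Z) OR (V AND NOT W AND NOT Z) OR (V AND NOT W AND Z)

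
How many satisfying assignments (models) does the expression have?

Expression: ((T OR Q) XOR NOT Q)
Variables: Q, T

Satisfying assignments: (0,0), (1,0), (1,1)
Count: 3 out of 4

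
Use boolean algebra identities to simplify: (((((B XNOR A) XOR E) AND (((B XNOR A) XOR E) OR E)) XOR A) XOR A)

By XOR self-cancellation ((E XOR v) XOR v = E) then absorption (E AND (E OR v) = E):
= ((B XNOR A) XOR E)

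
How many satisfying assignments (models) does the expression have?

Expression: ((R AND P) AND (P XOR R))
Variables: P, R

No assignment satisfies the expression.
Count: 0 out of 4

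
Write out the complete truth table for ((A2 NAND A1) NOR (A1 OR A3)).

A3 | A1 | A2 | Output
---------------------
0 | 0 | 0 | 0
0 | 0 | 1 | 0
0 | 1 | 0 | 0
0 | 1 | 1 | 0
1 | 0 | 0 | 0
1 | 0 | 1 | 0
1 | 1 | 0 | 0
1 | 1 | 1 | 0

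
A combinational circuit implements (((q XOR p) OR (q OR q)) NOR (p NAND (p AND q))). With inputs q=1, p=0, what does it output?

Substituting: (((1 XOR 0) OR (1 OR 1)) NOR (0 NAND (0 AND 1)))
= 0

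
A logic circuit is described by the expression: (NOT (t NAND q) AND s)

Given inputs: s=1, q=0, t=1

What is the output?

Substituting: (NOT (1 NAND 0) AND 1)
= 0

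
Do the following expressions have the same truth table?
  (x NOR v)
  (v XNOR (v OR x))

No. Counterexample: with x=0, v=1, Expression 1 = 0 but Expression 2 = 1.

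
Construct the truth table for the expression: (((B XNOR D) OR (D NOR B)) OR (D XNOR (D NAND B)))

B | D | Output
--------------
0 | 0 | 1
0 | 1 | 1
1 | 0 | 0
1 | 1 | 1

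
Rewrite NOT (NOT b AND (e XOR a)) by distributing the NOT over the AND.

b OR NOT (e XOR a)
De Morgan's: NOT(AND of terms) = OR of negations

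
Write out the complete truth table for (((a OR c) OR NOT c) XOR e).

c | a | e | Output
------------------
0 | 0 | 0 | 1
0 | 0 | 1 | 0
0 | 1 | 0 | 1
0 | 1 | 1 | 0
1 | 0 | 0 | 1
1 | 0 | 1 | 0
1 | 1 | 0 | 1
1 | 1 | 1 | 0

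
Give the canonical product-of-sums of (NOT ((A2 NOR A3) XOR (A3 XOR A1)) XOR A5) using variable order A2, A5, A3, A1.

ΠM(0, 2, 5, 7, 9, 10, 12, 15) = (A2 OR A5 OR A3 OR A1) AND (A2 OR A5 OR NOT A3 OR A1) AND (A2 OR NOT A5 OR A3 OR NOT A1) AND (A2 OR NOT A5 OR NOT A3 OR NOT A1) AND (NOT A2 OR A5 OR A3 OR NOT A1) AND (NOT A2 OR A5 OR NOT A3 OR A1) AND (NOT A2 OR NOT A5 OR A3 OR A1) AND (NOT A2 OR NOT A5 OR NOT A3 OR NOT A1)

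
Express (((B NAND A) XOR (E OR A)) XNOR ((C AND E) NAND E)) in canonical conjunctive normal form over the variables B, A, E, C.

(B OR A OR NOT E OR C) AND (B OR NOT A OR E OR C) AND (B OR NOT A OR E OR NOT C) AND (B OR NOT A OR NOT E OR C) AND (NOT B OR A OR NOT E OR C) AND (NOT B OR NOT A OR NOT E OR NOT C)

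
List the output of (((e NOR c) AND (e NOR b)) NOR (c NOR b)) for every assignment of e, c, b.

e | c | b | Output
------------------
0 | 0 | 0 | 0
0 | 0 | 1 | 1
0 | 1 | 0 | 1
0 | 1 | 1 | 1
1 | 0 | 0 | 0
1 | 0 | 1 | 1
1 | 1 | 0 | 1
1 | 1 | 1 | 1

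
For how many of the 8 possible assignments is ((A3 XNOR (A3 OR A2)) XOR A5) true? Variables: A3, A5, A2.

Satisfying assignments: (0,0,0), (0,1,1), (1,0,0), (1,0,1)
Count: 4 out of 8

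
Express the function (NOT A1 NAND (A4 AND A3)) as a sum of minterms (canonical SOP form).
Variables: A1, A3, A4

Σm(0, 1, 2, 4, 5, 6, 7) = (NOT A1 AND NOT A3 AND NOT A4) OR (NOT A1 AND NOT A3 AND A4) OR (NOT A1 AND A3 AND NOT A4) OR (A1 AND NOT A3 AND NOT A4) OR (A1 AND NOT A3 AND A4) OR (A1 AND A3 AND NOT A4) OR (A1 AND A3 AND A4)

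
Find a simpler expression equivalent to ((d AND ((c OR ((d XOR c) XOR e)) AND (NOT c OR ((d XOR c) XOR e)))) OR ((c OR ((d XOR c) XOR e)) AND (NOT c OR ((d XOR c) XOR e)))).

By absorption (E OR (E AND v) = E) then distribution ((E OR v) AND (E OR NOT v) = E):
= ((d XOR c) XOR e)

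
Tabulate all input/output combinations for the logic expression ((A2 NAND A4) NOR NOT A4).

A2 | A4 | Output
----------------
0 | 0 | 0
0 | 1 | 0
1 | 0 | 0
1 | 1 | 1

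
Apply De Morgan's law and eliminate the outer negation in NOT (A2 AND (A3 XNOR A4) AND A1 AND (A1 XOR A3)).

NOT A2 OR NOT (A3 XNOR A4) OR NOT A1 OR NOT (A1 XOR A3)
De Morgan's: NOT(AND of terms) = OR of negations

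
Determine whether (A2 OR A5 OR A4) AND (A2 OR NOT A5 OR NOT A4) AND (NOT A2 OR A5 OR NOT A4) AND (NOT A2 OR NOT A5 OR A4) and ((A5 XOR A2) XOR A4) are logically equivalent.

Yes, they are equivalent — the two output columns agree on all 8 assignments:
A2 | A5 | A4 | Expression 1 | Expression 2
------------------------------------------
0 | 0 | 0 | 0 | 0
0 | 0 | 1 | 1 | 1
0 | 1 | 0 | 1 | 1
0 | 1 | 1 | 0 | 0
1 | 0 | 0 | 1 | 1
1 | 0 | 1 | 0 | 0
1 | 1 | 0 | 0 | 0
1 | 1 | 1 | 1 | 1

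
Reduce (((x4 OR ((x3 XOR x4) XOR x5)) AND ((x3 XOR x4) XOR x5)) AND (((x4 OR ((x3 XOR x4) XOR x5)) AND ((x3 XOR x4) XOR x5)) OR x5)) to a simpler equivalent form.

By absorption (E AND (E OR v) = E) then absorption (E AND (E OR v) = E):
= ((x3 XOR x4) XOR x5)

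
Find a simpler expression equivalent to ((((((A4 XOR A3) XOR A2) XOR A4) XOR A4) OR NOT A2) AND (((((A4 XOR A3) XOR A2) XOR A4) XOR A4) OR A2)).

By distribution ((E OR v) AND (E OR NOT v) = E) then XOR self-cancellation ((E XOR v) XOR v = E):
= ((A4 XOR A3) XOR A2)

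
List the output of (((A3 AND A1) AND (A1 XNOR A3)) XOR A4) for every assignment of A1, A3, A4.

A1 | A3 | A4 | Output
---------------------
0 | 0 | 0 | 0
0 | 0 | 1 | 1
0 | 1 | 0 | 0
0 | 1 | 1 | 1
1 | 0 | 0 | 0
1 | 0 | 1 | 1
1 | 1 | 0 | 1
1 | 1 | 1 | 0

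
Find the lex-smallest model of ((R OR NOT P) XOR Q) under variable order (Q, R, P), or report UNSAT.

Q=0, R=0, P=0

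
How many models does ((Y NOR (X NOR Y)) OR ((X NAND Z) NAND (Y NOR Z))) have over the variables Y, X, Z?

Satisfying assignments: (0,0,1), (0,1,0), (0,1,1), (1,0,0), (1,0,1), (1,1,0), (1,1,1)
Count: 7 out of 8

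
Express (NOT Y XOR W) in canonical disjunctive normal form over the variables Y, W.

(NOT Y AND NOT W) OR (Y AND W)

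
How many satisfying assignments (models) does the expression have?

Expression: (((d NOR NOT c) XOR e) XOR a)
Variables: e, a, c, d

Satisfying assignments: (0,0,1,0), (0,1,0,0), (0,1,0,1), (0,1,1,1), (1,0,0,0), (1,0,0,1), (1,0,1,1), (1,1,1,0)
Count: 8 out of 16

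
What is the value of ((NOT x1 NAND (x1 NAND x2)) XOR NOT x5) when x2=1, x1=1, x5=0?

Substituting: ((NOT 1 NAND (1 NAND 1)) XOR NOT 0)
= 0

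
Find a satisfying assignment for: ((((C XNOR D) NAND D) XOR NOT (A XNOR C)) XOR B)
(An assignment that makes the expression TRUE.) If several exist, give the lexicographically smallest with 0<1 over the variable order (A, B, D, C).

A=0, B=0, D=0, C=0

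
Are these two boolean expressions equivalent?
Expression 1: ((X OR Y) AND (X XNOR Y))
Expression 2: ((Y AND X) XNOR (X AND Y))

No. Counterexample: with X=0, Y=0, Expression 1 = 0 but Expression 2 = 1.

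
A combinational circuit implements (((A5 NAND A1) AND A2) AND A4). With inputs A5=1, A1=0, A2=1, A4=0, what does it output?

Substituting: (((1 NAND 0) AND 1) AND 0)
= 0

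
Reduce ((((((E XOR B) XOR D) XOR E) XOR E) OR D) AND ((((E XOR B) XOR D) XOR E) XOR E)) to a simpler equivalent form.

By absorption (E AND (E OR v) = E) then XOR self-cancellation ((E XOR v) XOR v = E):
= ((E XOR B) XOR D)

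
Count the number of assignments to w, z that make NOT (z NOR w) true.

Satisfying assignments: (0,1), (1,0), (1,1)
Count: 3 out of 4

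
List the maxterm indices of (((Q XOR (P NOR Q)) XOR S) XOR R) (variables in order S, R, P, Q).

ΠM(2, 4, 5, 7, 8, 9, 11, 14) = (S OR R OR NOT P OR Q) AND (S OR NOT R OR P OR Q) AND (S OR NOT R OR P OR NOT Q) AND (S OR NOT R OR NOT P OR NOT Q) AND (NOT S OR R OR P OR Q) AND (NOT S OR R OR P OR NOT Q) AND (NOT S OR R OR NOT P OR NOT Q) AND (NOT S OR NOT R OR NOT P OR Q)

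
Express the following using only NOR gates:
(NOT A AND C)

(((A NOR A) NOR (A NOR A)) NOR (C NOR C))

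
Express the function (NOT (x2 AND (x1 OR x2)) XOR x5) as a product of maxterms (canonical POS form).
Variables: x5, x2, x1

ΠM(2, 3, 4, 5) = (x5 OR NOT x2 OR x1) AND (x5 OR NOT x2 OR NOT x1) AND (NOT x5 OR x2 OR x1) AND (NOT x5 OR x2 OR NOT x1)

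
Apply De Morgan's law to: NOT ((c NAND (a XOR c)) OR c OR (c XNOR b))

NOT (c NAND (a XOR c)) AND NOT c AND NOT (c XNOR b)
De Morgan's: NOT(OR of terms) = AND of negations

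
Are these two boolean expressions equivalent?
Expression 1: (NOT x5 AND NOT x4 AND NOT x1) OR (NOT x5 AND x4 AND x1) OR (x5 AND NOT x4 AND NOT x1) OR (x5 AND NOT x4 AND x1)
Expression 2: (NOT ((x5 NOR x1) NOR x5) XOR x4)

Yes, they are equivalent — the two output columns agree on all 8 assignments:
x5 | x4 | x1 | Expression 1 | Expression 2
------------------------------------------
0 | 0 | 0 | 1 | 1
0 | 0 | 1 | 0 | 0
0 | 1 | 0 | 0 | 0
0 | 1 | 1 | 1 | 1
1 | 0 | 0 | 1 | 1
1 | 0 | 1 | 1 | 1
1 | 1 | 0 | 0 | 0
1 | 1 | 1 | 0 | 0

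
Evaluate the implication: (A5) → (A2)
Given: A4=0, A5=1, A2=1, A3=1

Antecedent (A5) = 1; consequent (A2) = 1.
1 → 1 = 1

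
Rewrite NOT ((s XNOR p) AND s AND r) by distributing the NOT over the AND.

NOT (s XNOR p) OR NOT s OR NOT r
De Morgan's: NOT(AND of terms) = OR of negations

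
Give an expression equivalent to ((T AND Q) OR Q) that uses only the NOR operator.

((((T NOR T) NOR (Q NOR Q)) NOR Q) NOR (((T NOR T) NOR (Q NOR Q)) NOR Q))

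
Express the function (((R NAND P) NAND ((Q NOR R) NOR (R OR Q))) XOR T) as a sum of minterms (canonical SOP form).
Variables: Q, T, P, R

Σm(0, 1, 2, 3, 8, 9, 10, 11) = (NOT Q AND NOT T AND NOT P AND NOT R) OR (NOT Q AND NOT T AND NOT P AND R) OR (NOT Q AND NOT T AND P AND NOT R) OR (NOT Q AND NOT T AND P AND R) OR (Q AND NOT T AND NOT P AND NOT R) OR (Q AND NOT T AND NOT P AND R) OR (Q AND NOT T AND P AND NOT R) OR (Q AND NOT T AND P AND R)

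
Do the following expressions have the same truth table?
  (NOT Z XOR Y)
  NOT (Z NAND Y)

No. Counterexample: with Y=0, Z=0, Expression 1 = 1 but Expression 2 = 0.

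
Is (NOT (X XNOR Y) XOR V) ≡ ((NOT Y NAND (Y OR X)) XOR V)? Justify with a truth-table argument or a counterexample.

No. Counterexample: with V=0, X=0, Y=0, Expression 1 = 0 but Expression 2 = 1.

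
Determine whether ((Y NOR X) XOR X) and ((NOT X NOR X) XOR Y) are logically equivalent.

No. Counterexample: with Y=0, X=0, Expression 1 = 1 but Expression 2 = 0.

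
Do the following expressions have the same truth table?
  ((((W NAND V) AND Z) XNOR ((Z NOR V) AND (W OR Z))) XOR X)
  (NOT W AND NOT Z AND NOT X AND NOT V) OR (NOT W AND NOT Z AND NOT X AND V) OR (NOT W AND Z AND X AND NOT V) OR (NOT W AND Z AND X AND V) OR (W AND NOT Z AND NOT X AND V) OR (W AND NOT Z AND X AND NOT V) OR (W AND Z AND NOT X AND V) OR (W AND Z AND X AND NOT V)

Yes, they are equivalent — the two output columns agree on all 16 assignments:
W | Z | X | V | Expression 1 | Expression 2
-------------------------------------------
0 | 0 | 0 | 0 | 1 | 1
0 | 0 | 0 | 1 | 1 | 1
0 | 0 | 1 | 0 | 0 | 0
0 | 0 | 1 | 1 | 0 | 0
0 | 1 | 0 | 0 | 0 | 0
0 | 1 | 0 | 1 | 0 | 0
0 | 1 | 1 | 0 | 1 | 1
0 | 1 | 1 | 1 | 1 | 1
1 | 0 | 0 | 0 | 0 | 0
1 | 0 | 0 | 1 | 1 | 1
1 | 0 | 1 | 0 | 1 | 1
1 | 0 | 1 | 1 | 0 | 0
1 | 1 | 0 | 0 | 0 | 0
1 | 1 | 0 | 1 | 1 | 1
1 | 1 | 1 | 0 | 1 | 1
1 | 1 | 1 | 1 | 0 | 0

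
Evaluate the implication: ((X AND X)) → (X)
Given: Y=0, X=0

Antecedent ((X AND X)) = 0; consequent (X) = 0.
0 → 0 = 1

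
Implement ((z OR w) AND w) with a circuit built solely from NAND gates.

((((z NAND z) NAND (w NAND w)) NAND w) NAND (((z NAND z) NAND (w NAND w)) NAND w))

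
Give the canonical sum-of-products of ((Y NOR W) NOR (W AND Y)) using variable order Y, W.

Σm(1, 2) = (NOT Y AND W) OR (Y AND NOT W)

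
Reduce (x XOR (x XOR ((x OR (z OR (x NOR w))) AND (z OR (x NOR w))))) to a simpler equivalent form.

By XOR self-cancellation ((E XOR v) XOR v = E) then absorption (E AND (E OR v) = E):
= (z OR (x NOR w))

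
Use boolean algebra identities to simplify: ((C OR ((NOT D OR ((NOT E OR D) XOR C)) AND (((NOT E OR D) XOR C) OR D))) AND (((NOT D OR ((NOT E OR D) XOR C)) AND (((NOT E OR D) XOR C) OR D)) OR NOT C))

By distribution ((E OR v) AND (E OR NOT v) = E) then distribution ((E OR v) AND (E OR NOT v) = E):
= ((NOT E OR D) XOR C)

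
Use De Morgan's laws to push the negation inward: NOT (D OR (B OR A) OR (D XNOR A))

NOT D AND NOT (B OR A) AND NOT (D XNOR A)
De Morgan's: NOT(OR of terms) = AND of negations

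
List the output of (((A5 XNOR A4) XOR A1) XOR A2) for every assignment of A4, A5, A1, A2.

A4 | A5 | A1 | A2 | Output
--------------------------
0 | 0 | 0 | 0 | 1
0 | 0 | 0 | 1 | 0
0 | 0 | 1 | 0 | 0
0 | 0 | 1 | 1 | 1
0 | 1 | 0 | 0 | 0
0 | 1 | 0 | 1 | 1
0 | 1 | 1 | 0 | 1
0 | 1 | 1 | 1 | 0
1 | 0 | 0 | 0 | 0
1 | 0 | 0 | 1 | 1
1 | 0 | 1 | 0 | 1
1 | 0 | 1 | 1 | 0
1 | 1 | 0 | 0 | 1
1 | 1 | 0 | 1 | 0
1 | 1 | 1 | 0 | 0
1 | 1 | 1 | 1 | 1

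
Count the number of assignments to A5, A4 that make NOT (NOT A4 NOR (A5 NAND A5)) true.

Satisfying assignments: (0,0), (0,1), (1,0)
Count: 3 out of 4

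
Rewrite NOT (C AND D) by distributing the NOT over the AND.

NOT C OR NOT D
De Morgan's: NOT(AND of terms) = OR of negations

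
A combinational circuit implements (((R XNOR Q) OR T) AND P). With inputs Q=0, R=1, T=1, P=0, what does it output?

Substituting: (((1 XNOR 0) OR 1) AND 0)
= 0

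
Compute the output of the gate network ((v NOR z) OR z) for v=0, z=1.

Substituting: ((0 NOR 1) OR 1)
= 1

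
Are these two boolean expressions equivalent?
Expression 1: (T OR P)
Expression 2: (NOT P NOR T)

No. Counterexample: with P=0, T=1, Expression 1 = 1 but Expression 2 = 0.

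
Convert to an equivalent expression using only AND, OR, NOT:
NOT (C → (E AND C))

C AND NOT (E AND C)
(Negated implication: NOT(A → B) = A AND NOT B)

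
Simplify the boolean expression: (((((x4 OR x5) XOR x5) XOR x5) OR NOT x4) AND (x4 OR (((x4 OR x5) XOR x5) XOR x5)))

By distribution ((E OR v) AND (E OR NOT v) = E) then XOR self-cancellation ((E XOR v) XOR v = E):
= (x4 OR x5)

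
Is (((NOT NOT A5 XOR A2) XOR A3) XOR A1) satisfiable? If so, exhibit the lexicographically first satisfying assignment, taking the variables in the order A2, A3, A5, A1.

A2=0, A3=0, A5=0, A1=1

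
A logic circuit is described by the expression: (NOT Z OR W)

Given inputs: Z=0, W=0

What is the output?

Substituting: (NOT 0 OR 0)
= 1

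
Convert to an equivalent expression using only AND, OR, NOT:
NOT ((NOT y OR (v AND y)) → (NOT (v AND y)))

(NOT y OR (v AND y)) AND (v AND y)
(Negated implication: NOT(A → B) = A AND NOT B)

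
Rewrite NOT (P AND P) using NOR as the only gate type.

(((P NOR P) NOR (P NOR P)) NOR ((P NOR P) NOR (P NOR P)))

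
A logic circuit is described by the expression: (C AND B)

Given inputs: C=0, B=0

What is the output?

Substituting: (0 AND 0)
= 0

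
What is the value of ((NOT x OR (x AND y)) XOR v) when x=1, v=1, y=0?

Substituting: ((NOT 1 OR (1 AND 0)) XOR 1)
= 1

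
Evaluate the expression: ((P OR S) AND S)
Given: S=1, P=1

Substituting: ((1 OR 1) AND 1)
= 1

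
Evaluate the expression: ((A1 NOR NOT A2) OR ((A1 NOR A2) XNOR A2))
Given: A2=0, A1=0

Substituting: ((0 NOR NOT 0) OR ((0 NOR 0) XNOR 0))
= 0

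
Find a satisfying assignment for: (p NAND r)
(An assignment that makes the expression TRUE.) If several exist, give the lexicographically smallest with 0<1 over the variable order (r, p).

r=0, p=0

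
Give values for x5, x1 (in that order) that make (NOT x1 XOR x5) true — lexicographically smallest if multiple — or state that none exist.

x5=0, x1=0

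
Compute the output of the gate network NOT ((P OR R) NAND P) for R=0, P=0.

Substituting: NOT ((0 OR 0) NAND 0)
= 0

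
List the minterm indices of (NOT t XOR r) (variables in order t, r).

Σm(0, 3) = (NOT t AND NOT r) OR (t AND r)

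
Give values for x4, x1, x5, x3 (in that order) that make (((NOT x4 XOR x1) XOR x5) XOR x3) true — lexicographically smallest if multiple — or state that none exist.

x4=0, x1=0, x5=0, x3=0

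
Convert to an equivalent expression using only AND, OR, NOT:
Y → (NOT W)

NOT Y OR (NOT W)
(Implication elimination: A → B = NOT A OR B)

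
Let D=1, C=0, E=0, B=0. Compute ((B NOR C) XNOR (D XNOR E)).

Substituting: ((0 NOR 0) XNOR (1 XNOR 0))
= 0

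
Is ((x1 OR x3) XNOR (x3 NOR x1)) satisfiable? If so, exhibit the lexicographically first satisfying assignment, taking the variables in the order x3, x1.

UNSATISFIABLE - no assignment makes this expression true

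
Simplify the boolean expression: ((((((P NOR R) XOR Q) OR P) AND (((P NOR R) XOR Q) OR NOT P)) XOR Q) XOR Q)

By XOR self-cancellation ((E XOR v) XOR v = E) then distribution ((E OR v) AND (E OR NOT v) = E):
= ((P NOR R) XOR Q)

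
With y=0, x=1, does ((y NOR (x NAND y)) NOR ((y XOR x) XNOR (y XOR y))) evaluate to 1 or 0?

Substituting: ((0 NOR (1 NAND 0)) NOR ((0 XOR 1) XNOR (0 XOR 0)))
= 1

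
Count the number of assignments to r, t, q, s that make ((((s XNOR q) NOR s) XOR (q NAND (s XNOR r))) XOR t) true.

Satisfying assignments: (0,0,0,0), (0,0,0,1), (0,0,1,0), (0,0,1,1), (1,0,0,0), (1,0,0,1), (1,1,1,0), (1,1,1,1)
Count: 8 out of 16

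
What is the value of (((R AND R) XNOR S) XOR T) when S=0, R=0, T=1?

Substituting: (((0 AND 0) XNOR 0) XOR 1)
= 0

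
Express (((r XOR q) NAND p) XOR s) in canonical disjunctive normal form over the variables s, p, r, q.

(NOT s AND NOT p AND NOT r AND NOT q) OR (NOT s AND NOT p AND NOT r AND q) OR (NOT s AND NOT p AND r AND NOT q) OR (NOT s AND NOT p AND r AND q) OR (NOT s AND p AND NOT r AND NOT q) OR (NOT s AND p AND r AND q) OR (s AND p AND NOT r AND q) OR (s AND p AND r AND NOT q)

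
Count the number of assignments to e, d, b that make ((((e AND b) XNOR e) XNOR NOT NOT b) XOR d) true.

Satisfying assignments: (0,0,1), (0,1,0), (1,0,0), (1,0,1)
Count: 4 out of 8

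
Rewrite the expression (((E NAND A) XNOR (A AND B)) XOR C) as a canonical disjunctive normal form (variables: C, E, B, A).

(NOT C AND NOT E AND B AND A) OR (NOT C AND E AND NOT B AND A) OR (C AND NOT E AND NOT B AND NOT A) OR (C AND NOT E AND NOT B AND A) OR (C AND NOT E AND B AND NOT A) OR (C AND E AND NOT B AND NOT A) OR (C AND E AND B AND NOT A) OR (C AND E AND B AND A)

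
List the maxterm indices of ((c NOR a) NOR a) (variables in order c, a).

ΠM(0, 1, 3) = (c OR a) AND (c OR NOT a) AND (NOT c OR NOT a)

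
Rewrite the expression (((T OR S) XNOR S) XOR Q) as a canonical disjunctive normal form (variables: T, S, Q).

(NOT T AND NOT S AND NOT Q) OR (NOT T AND S AND NOT Q) OR (T AND NOT S AND Q) OR (T AND S AND NOT Q)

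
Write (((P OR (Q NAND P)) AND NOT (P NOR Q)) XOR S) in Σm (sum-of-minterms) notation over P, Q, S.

Σm(1, 2, 4, 6) = (NOT P AND NOT Q AND S) OR (NOT P AND Q AND NOT S) OR (P AND NOT Q AND NOT S) OR (P AND Q AND NOT S)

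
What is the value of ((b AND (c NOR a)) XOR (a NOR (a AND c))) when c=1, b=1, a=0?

Substituting: ((1 AND (1 NOR 0)) XOR (0 NOR (0 AND 1)))
= 1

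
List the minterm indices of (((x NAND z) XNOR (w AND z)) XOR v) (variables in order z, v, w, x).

Σm(4, 5, 6, 7, 9, 10, 12, 15) = (NOT z AND v AND NOT w AND NOT x) OR (NOT z AND v AND NOT w AND x) OR (NOT z AND v AND w AND NOT x) OR (NOT z AND v AND w AND x) OR (z AND NOT v AND NOT w AND x) OR (z AND NOT v AND w AND NOT x) OR (z AND v AND NOT w AND NOT x) OR (z AND v AND w AND x)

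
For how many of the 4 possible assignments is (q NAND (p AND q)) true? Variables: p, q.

Satisfying assignments: (0,0), (0,1), (1,0)
Count: 3 out of 4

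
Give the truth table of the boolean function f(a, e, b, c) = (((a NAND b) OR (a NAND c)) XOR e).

a | e | b | c | Output
----------------------
0 | 0 | 0 | 0 | 1
0 | 0 | 0 | 1 | 1
0 | 0 | 1 | 0 | 1
0 | 0 | 1 | 1 | 1
0 | 1 | 0 | 0 | 0
0 | 1 | 0 | 1 | 0
0 | 1 | 1 | 0 | 0
0 | 1 | 1 | 1 | 0
1 | 0 | 0 | 0 | 1
1 | 0 | 0 | 1 | 1
1 | 0 | 1 | 0 | 1
1 | 0 | 1 | 1 | 0
1 | 1 | 0 | 0 | 0
1 | 1 | 0 | 1 | 0
1 | 1 | 1 | 0 | 0
1 | 1 | 1 | 1 | 1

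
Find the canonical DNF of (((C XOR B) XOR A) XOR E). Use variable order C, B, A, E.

(NOT C AND NOT B AND NOT A AND E) OR (NOT C AND NOT B AND A AND NOT E) OR (NOT C AND B AND NOT A AND NOT E) OR (NOT C AND B AND A AND E) OR (C AND NOT B AND NOT A AND NOT E) OR (C AND NOT B AND A AND E) OR (C AND B AND NOT A AND E) OR (C AND B AND A AND NOT E)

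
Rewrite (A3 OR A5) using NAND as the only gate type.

((A3 NAND A3) NAND (A5 NAND A5))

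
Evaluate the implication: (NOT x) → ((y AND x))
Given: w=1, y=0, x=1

Antecedent (NOT x) = 0; consequent ((y AND x)) = 0.
0 → 0 = 1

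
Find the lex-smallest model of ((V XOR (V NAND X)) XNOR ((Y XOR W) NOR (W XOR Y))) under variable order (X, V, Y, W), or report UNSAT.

X=0, V=0, Y=0, W=0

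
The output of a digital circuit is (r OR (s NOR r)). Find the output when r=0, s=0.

Substituting: (0 OR (0 NOR 0))
= 1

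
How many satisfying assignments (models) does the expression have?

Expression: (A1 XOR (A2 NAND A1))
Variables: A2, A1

Satisfying assignments: (0,0), (1,0), (1,1)
Count: 3 out of 4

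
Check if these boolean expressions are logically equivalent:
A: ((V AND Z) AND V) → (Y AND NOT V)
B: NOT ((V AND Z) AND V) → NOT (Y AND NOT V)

No, Inverse is not equivalent to original (counterexample: Y=0, V=1, Z=1)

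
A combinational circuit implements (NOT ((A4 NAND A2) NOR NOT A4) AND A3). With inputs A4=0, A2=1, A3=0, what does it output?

Substituting: (NOT ((0 NAND 1) NOR NOT 0) AND 0)
= 0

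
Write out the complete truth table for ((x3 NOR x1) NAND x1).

x3 | x1 | Output
----------------
0 | 0 | 1
0 | 1 | 1
1 | 0 | 1
1 | 1 | 1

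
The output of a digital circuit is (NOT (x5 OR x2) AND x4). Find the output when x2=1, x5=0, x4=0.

Substituting: (NOT (0 OR 1) AND 0)
= 0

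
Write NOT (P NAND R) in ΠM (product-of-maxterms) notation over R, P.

ΠM(0, 1, 2) = (R OR P) AND (R OR NOT P) AND (NOT R OR P)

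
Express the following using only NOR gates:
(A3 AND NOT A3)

((A3 NOR A3) NOR ((A3 NOR A3) NOR (A3 NOR A3)))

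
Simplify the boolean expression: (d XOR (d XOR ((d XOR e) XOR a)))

By XOR self-cancellation ((E XOR v) XOR v = E):
= ((d XOR e) XOR a)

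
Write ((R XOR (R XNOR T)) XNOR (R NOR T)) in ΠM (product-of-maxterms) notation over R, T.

ΠM(2) = (NOT R OR T)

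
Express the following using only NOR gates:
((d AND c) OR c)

((((d NOR d) NOR (c NOR c)) NOR c) NOR (((d NOR d) NOR (c NOR c)) NOR c))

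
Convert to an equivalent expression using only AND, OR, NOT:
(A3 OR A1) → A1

NOT (A3 OR A1) OR A1
(Implication elimination: A → B = NOT A OR B)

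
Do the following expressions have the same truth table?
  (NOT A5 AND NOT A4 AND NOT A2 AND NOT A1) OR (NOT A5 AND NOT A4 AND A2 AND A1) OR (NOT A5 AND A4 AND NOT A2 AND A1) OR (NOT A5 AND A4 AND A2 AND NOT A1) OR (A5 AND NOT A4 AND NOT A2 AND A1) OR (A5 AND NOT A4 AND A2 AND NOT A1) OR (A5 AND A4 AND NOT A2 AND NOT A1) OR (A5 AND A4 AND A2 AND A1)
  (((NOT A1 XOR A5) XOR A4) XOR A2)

Yes, they are equivalent — the two output columns agree on all 16 assignments:
A5 | A4 | A2 | A1 | Expression 1 | Expression 2
-----------------------------------------------
0 | 0 | 0 | 0 | 1 | 1
0 | 0 | 0 | 1 | 0 | 0
0 | 0 | 1 | 0 | 0 | 0
0 | 0 | 1 | 1 | 1 | 1
0 | 1 | 0 | 0 | 0 | 0
0 | 1 | 0 | 1 | 1 | 1
0 | 1 | 1 | 0 | 1 | 1
0 | 1 | 1 | 1 | 0 | 0
1 | 0 | 0 | 0 | 0 | 0
1 | 0 | 0 | 1 | 1 | 1
1 | 0 | 1 | 0 | 1 | 1
1 | 0 | 1 | 1 | 0 | 0
1 | 1 | 0 | 0 | 1 | 1
1 | 1 | 0 | 1 | 0 | 0
1 | 1 | 1 | 0 | 0 | 0
1 | 1 | 1 | 1 | 1 | 1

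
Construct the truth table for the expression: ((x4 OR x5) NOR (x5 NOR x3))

x3 | x4 | x5 | Output
---------------------
0 | 0 | 0 | 0
0 | 0 | 1 | 0
0 | 1 | 0 | 0
0 | 1 | 1 | 0
1 | 0 | 0 | 1
1 | 0 | 1 | 0
1 | 1 | 0 | 0
1 | 1 | 1 | 0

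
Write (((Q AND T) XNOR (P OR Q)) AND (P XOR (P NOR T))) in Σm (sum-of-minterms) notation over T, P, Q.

Σm(0, 7) = (NOT T AND NOT P AND NOT Q) OR (T AND P AND Q)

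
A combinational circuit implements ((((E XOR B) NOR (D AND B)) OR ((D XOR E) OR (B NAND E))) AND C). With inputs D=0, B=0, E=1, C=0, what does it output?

Substituting: ((((1 XOR 0) NOR (0 AND 0)) OR ((0 XOR 1) OR (0 NAND 1))) AND 0)
= 0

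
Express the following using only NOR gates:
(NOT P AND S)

(((P NOR P) NOR (P NOR P)) NOR (S NOR S))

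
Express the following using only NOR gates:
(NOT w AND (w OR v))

(((w NOR w) NOR (w NOR w)) NOR (((w NOR v) NOR (w NOR v)) NOR ((w NOR v) NOR (w NOR v))))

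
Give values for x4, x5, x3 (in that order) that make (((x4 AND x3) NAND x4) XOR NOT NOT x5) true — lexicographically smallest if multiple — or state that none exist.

x4=0, x5=0, x3=0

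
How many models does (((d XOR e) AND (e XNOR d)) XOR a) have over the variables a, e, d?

Satisfying assignments: (1,0,0), (1,0,1), (1,1,0), (1,1,1)
Count: 4 out of 8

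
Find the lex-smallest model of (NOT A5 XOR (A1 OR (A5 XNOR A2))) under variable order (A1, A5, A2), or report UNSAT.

A1=0, A5=0, A2=1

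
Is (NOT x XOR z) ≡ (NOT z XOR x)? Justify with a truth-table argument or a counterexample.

Yes, they are equivalent — the two output columns agree on all 4 assignments:
z | x | Expression 1 | Expression 2
-----------------------------------
0 | 0 | 1 | 1
0 | 1 | 0 | 0
1 | 0 | 0 | 0
1 | 1 | 1 | 1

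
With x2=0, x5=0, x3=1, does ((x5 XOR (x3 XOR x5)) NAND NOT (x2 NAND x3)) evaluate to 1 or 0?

Substituting: ((0 XOR (1 XOR 0)) NAND NOT (0 NAND 1))
= 1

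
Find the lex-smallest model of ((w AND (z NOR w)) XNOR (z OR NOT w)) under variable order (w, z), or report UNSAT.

w=1, z=0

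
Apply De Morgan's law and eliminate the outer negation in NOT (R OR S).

NOT R AND NOT S
De Morgan's: NOT(OR of terms) = AND of negations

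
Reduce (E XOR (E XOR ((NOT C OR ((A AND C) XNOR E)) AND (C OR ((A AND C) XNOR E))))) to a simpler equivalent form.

By XOR self-cancellation ((E XOR v) XOR v = E) then distribution ((E OR v) AND (E OR NOT v) = E):
= ((A AND C) XNOR E)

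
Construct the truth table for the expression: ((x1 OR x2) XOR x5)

x1 | x5 | x2 | Output
---------------------
0 | 0 | 0 | 0
0 | 0 | 1 | 1
0 | 1 | 0 | 1
0 | 1 | 1 | 0
1 | 0 | 0 | 1
1 | 0 | 1 | 1
1 | 1 | 0 | 0
1 | 1 | 1 | 0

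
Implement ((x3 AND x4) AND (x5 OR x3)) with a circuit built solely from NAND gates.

((((x3 NAND x4) NAND (x3 NAND x4)) NAND ((x5 NAND x5) NAND (x3 NAND x3))) NAND (((x3 NAND x4) NAND (x3 NAND x4)) NAND ((x5 NAND x5) NAND (x3 NAND x3))))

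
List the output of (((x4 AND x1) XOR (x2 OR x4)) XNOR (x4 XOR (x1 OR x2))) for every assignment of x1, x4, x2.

x1 | x4 | x2 | Output
---------------------
0 | 0 | 0 | 1
0 | 0 | 1 | 1
0 | 1 | 0 | 1
0 | 1 | 1 | 0
1 | 0 | 0 | 0
1 | 0 | 1 | 1
1 | 1 | 0 | 1
1 | 1 | 1 | 1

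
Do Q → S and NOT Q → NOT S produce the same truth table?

No, Inverse is not equivalent to original (counterexample: Q=0, S=1, R=0)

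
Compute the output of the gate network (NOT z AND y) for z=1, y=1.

Substituting: (NOT 1 AND 1)
= 0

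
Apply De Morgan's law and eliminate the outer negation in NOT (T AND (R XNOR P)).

NOT T OR NOT (R XNOR P)
De Morgan's: NOT(AND of terms) = OR of negations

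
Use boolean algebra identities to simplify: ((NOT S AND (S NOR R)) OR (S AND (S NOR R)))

By distribution ((E AND v) OR (E AND NOT v) = E):
= (S NOR R)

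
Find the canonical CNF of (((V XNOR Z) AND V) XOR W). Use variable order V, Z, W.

(V OR Z OR W) AND (V OR NOT Z OR W) AND (NOT V OR Z OR W) AND (NOT V OR NOT Z OR NOT W)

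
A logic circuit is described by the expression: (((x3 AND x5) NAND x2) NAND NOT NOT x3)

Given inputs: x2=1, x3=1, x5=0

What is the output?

Substituting: (((1 AND 0) NAND 1) NAND NOT NOT 1)
= 0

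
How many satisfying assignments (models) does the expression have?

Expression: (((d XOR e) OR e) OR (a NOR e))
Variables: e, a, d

Satisfying assignments: (0,0,0), (0,0,1), (0,1,1), (1,0,0), (1,0,1), (1,1,0), (1,1,1)
Count: 7 out of 8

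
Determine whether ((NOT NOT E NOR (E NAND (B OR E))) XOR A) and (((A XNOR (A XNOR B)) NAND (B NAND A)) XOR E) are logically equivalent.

No. Counterexample: with A=0, B=0, E=0, Expression 1 = 0 but Expression 2 = 1.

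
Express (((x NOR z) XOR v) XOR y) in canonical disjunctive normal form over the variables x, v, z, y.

(NOT x AND NOT v AND NOT z AND NOT y) OR (NOT x AND NOT v AND z AND y) OR (NOT x AND v AND NOT z AND y) OR (NOT x AND v AND z AND NOT y) OR (x AND NOT v AND NOT z AND y) OR (x AND NOT v AND z AND y) OR (x AND v AND NOT z AND NOT y) OR (x AND v AND z AND NOT y)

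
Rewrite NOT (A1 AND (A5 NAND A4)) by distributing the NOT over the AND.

NOT A1 OR NOT (A5 NAND A4)
De Morgan's: NOT(AND of terms) = OR of negations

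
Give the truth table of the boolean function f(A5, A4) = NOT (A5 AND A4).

A5 | A4 | Output
----------------
0 | 0 | 1
0 | 1 | 1
1 | 0 | 1
1 | 1 | 0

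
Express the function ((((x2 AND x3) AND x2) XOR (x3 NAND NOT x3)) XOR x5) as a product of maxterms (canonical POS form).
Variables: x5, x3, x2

ΠM(3, 4, 5, 6) = (x5 OR NOT x3 OR NOT x2) AND (NOT x5 OR x3 OR x2) AND (NOT x5 OR x3 OR NOT x2) AND (NOT x5 OR NOT x3 OR x2)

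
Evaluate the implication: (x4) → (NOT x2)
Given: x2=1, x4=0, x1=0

Antecedent (x4) = 0; consequent (NOT x2) = 0.
0 → 0 = 1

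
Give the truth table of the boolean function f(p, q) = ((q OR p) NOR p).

p | q | Output
--------------
0 | 0 | 1
0 | 1 | 0
1 | 0 | 0
1 | 1 | 0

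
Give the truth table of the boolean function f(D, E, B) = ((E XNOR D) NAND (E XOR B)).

D | E | B | Output
------------------
0 | 0 | 0 | 1
0 | 0 | 1 | 0
0 | 1 | 0 | 1
0 | 1 | 1 | 1
1 | 0 | 0 | 1
1 | 0 | 1 | 1
1 | 1 | 0 | 0
1 | 1 | 1 | 1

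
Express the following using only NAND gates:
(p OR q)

((p NAND p) NAND (q NAND q))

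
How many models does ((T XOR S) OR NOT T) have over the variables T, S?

Satisfying assignments: (0,0), (0,1), (1,0)
Count: 3 out of 4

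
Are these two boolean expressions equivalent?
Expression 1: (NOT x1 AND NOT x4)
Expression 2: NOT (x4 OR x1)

Yes, they are equivalent — the two output columns agree on all 4 assignments:
x1 | x4 | Expression 1 | Expression 2
-------------------------------------
0 | 0 | 1 | 1
0 | 1 | 0 | 0
1 | 0 | 0 | 0
1 | 1 | 0 | 0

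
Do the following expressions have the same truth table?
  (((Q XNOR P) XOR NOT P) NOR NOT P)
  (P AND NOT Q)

Yes, they are equivalent — the two output columns agree on all 4 assignments:
P | Q | Expression 1 | Expression 2
-----------------------------------
0 | 0 | 0 | 0
0 | 1 | 0 | 0
1 | 0 | 1 | 1
1 | 1 | 0 | 0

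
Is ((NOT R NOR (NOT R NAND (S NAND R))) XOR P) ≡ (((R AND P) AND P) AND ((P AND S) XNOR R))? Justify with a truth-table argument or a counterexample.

No. Counterexample: with S=0, P=1, R=0, Expression 1 = 1 but Expression 2 = 0.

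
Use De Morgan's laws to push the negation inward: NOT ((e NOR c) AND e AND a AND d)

NOT (e NOR c) OR NOT e OR NOT a OR NOT d
De Morgan's: NOT(AND of terms) = OR of negations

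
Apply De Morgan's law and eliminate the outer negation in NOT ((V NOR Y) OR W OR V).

NOT (V NOR Y) AND NOT W AND NOT V
De Morgan's: NOT(OR of terms) = AND of negations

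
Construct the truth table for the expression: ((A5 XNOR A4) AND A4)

A4 | A5 | Output
----------------
0 | 0 | 0
0 | 1 | 0
1 | 0 | 0
1 | 1 | 1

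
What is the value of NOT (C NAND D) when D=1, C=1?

Substituting: NOT (1 NAND 1)
= 1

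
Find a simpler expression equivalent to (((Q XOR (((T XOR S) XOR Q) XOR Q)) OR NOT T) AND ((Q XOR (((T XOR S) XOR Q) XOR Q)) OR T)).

By distribution ((E OR v) AND (E OR NOT v) = E) then XOR self-cancellation ((E XOR v) XOR v = E):
= ((T XOR S) XOR Q)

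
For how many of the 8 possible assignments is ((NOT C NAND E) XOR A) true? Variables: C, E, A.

Satisfying assignments: (0,0,0), (0,1,1), (1,0,0), (1,1,0)
Count: 4 out of 8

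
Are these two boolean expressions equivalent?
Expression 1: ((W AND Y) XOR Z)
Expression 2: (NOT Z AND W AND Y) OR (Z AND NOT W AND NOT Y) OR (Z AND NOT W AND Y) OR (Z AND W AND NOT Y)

Yes, they are equivalent — the two output columns agree on all 8 assignments:
Z | W | Y | Expression 1 | Expression 2
---------------------------------------
0 | 0 | 0 | 0 | 0
0 | 0 | 1 | 0 | 0
0 | 1 | 0 | 0 | 0
0 | 1 | 1 | 1 | 1
1 | 0 | 0 | 1 | 1
1 | 0 | 1 | 1 | 1
1 | 1 | 0 | 1 | 1
1 | 1 | 1 | 0 | 0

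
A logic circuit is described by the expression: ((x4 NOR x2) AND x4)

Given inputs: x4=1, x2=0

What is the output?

Substituting: ((1 NOR 0) AND 1)
= 0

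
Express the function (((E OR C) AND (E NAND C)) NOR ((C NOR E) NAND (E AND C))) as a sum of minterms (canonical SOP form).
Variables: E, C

Σm() = FALSE (no minterms)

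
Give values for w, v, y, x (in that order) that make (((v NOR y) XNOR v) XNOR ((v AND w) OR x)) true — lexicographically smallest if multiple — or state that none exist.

w=0, v=0, y=0, x=0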